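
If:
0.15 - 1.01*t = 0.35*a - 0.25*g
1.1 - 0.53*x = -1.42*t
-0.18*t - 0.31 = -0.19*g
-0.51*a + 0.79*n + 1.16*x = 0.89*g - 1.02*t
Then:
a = 3.30519961876522 - 0.824494334427618*x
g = 0.353595255744996*x + 0.89770200148258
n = 4.14524991387365 - 2.08417285860399*x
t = 0.373239436619718*x - 0.774647887323944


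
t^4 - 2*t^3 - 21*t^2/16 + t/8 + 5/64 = (t - 5/2)*(t - 1/4)*(t + 1/4)*(t + 1/2)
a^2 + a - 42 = (a - 6)*(a + 7)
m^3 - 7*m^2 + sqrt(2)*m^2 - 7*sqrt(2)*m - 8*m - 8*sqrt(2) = (m - 8)*(m + 1)*(m + sqrt(2))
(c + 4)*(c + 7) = c^2 + 11*c + 28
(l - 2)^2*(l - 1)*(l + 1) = l^4 - 4*l^3 + 3*l^2 + 4*l - 4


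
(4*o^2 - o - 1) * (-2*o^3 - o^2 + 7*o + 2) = -8*o^5 - 2*o^4 + 31*o^3 + 2*o^2 - 9*o - 2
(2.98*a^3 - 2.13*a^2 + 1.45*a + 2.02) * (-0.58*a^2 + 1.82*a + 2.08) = -1.7284*a^5 + 6.659*a^4 + 1.4808*a^3 - 2.963*a^2 + 6.6924*a + 4.2016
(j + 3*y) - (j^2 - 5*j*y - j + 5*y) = -j^2 + 5*j*y + 2*j - 2*y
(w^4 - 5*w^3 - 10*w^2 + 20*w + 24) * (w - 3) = w^5 - 8*w^4 + 5*w^3 + 50*w^2 - 36*w - 72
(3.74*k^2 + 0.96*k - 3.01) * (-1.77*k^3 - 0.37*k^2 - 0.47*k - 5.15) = -6.6198*k^5 - 3.083*k^4 + 3.2147*k^3 - 18.5985*k^2 - 3.5293*k + 15.5015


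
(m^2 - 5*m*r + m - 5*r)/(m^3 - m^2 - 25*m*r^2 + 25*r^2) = (m + 1)/(m^2 + 5*m*r - m - 5*r)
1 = 1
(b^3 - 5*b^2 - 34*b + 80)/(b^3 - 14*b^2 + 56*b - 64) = (b + 5)/(b - 4)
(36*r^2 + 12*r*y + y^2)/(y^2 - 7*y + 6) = (36*r^2 + 12*r*y + y^2)/(y^2 - 7*y + 6)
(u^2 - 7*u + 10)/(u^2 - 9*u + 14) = (u - 5)/(u - 7)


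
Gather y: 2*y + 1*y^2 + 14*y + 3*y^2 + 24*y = 4*y^2 + 40*y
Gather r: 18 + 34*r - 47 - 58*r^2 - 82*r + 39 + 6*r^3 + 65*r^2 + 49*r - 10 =6*r^3 + 7*r^2 + r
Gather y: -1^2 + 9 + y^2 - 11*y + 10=y^2 - 11*y + 18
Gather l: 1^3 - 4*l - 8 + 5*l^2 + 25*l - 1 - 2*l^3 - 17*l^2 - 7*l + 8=-2*l^3 - 12*l^2 + 14*l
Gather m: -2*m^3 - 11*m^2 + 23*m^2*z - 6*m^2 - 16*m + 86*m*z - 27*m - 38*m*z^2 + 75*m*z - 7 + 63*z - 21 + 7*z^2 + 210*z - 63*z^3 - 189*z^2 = -2*m^3 + m^2*(23*z - 17) + m*(-38*z^2 + 161*z - 43) - 63*z^3 - 182*z^2 + 273*z - 28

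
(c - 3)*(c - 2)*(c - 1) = c^3 - 6*c^2 + 11*c - 6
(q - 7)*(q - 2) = q^2 - 9*q + 14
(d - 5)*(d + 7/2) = d^2 - 3*d/2 - 35/2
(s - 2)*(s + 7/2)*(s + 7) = s^3 + 17*s^2/2 + 7*s/2 - 49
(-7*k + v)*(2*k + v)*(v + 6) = -14*k^2*v - 84*k^2 - 5*k*v^2 - 30*k*v + v^3 + 6*v^2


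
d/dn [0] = 0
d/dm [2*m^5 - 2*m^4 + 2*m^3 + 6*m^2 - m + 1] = 10*m^4 - 8*m^3 + 6*m^2 + 12*m - 1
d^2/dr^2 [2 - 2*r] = 0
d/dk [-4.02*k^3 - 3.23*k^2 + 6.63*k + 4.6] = -12.06*k^2 - 6.46*k + 6.63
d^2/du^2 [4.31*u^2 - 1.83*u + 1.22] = 8.62000000000000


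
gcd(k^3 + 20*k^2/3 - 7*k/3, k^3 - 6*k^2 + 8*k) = k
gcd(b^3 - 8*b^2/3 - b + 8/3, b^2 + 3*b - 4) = b - 1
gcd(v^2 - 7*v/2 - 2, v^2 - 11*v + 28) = v - 4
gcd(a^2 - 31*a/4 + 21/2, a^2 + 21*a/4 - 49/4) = a - 7/4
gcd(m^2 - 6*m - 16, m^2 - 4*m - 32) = m - 8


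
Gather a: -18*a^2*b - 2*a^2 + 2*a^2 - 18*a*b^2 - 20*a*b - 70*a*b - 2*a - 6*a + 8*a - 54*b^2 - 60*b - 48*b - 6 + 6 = -18*a^2*b + a*(-18*b^2 - 90*b) - 54*b^2 - 108*b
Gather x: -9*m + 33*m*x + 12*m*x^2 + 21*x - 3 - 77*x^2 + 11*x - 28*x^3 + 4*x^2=-9*m - 28*x^3 + x^2*(12*m - 73) + x*(33*m + 32) - 3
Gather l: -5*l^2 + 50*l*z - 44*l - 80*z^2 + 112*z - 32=-5*l^2 + l*(50*z - 44) - 80*z^2 + 112*z - 32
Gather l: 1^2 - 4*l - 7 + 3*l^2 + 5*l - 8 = 3*l^2 + l - 14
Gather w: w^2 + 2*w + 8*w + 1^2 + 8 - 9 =w^2 + 10*w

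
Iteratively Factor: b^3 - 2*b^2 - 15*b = (b + 3)*(b^2 - 5*b) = (b - 5)*(b + 3)*(b)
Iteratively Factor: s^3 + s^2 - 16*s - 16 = (s + 1)*(s^2 - 16) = (s - 4)*(s + 1)*(s + 4)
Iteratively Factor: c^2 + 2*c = (c)*(c + 2)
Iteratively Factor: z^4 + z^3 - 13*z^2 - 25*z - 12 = (z + 1)*(z^3 - 13*z - 12) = (z + 1)*(z + 3)*(z^2 - 3*z - 4) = (z + 1)^2*(z + 3)*(z - 4)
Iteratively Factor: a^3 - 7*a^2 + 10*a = (a - 5)*(a^2 - 2*a) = a*(a - 5)*(a - 2)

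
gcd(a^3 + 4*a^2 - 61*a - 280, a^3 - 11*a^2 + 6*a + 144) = a - 8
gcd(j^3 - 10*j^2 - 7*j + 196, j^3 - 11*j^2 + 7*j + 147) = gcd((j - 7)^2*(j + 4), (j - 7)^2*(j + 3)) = j^2 - 14*j + 49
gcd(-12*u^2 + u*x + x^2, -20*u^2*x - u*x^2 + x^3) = 4*u + x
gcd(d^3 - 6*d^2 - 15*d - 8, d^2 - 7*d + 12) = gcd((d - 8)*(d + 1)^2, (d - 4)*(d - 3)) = 1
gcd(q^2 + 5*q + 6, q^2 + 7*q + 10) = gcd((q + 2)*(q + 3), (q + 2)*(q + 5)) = q + 2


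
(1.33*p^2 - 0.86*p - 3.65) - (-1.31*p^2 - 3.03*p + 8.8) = 2.64*p^2 + 2.17*p - 12.45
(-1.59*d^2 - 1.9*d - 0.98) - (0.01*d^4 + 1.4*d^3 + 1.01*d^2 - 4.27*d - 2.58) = -0.01*d^4 - 1.4*d^3 - 2.6*d^2 + 2.37*d + 1.6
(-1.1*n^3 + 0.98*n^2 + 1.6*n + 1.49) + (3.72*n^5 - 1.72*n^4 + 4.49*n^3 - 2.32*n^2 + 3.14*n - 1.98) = 3.72*n^5 - 1.72*n^4 + 3.39*n^3 - 1.34*n^2 + 4.74*n - 0.49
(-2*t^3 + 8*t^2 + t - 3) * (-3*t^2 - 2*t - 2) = 6*t^5 - 20*t^4 - 15*t^3 - 9*t^2 + 4*t + 6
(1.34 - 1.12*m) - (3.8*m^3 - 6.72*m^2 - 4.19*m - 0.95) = -3.8*m^3 + 6.72*m^2 + 3.07*m + 2.29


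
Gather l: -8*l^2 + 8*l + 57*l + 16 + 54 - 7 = -8*l^2 + 65*l + 63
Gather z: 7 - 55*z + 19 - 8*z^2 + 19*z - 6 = -8*z^2 - 36*z + 20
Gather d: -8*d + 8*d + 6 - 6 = 0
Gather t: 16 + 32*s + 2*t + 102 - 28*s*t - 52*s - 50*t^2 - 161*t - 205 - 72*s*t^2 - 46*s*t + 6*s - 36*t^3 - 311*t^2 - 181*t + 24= -14*s - 36*t^3 + t^2*(-72*s - 361) + t*(-74*s - 340) - 63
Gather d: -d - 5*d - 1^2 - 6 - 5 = -6*d - 12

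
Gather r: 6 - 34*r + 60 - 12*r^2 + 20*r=-12*r^2 - 14*r + 66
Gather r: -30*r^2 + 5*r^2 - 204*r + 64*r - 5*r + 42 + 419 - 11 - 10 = -25*r^2 - 145*r + 440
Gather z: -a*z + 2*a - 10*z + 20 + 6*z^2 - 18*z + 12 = 2*a + 6*z^2 + z*(-a - 28) + 32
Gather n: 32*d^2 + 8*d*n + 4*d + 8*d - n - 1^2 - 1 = 32*d^2 + 12*d + n*(8*d - 1) - 2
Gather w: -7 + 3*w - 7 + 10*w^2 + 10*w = 10*w^2 + 13*w - 14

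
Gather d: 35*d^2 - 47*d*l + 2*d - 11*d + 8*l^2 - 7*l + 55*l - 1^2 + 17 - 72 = 35*d^2 + d*(-47*l - 9) + 8*l^2 + 48*l - 56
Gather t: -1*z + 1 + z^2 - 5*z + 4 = z^2 - 6*z + 5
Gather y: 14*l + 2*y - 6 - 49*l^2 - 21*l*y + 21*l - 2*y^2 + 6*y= -49*l^2 + 35*l - 2*y^2 + y*(8 - 21*l) - 6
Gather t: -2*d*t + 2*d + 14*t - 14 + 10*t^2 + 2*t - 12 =2*d + 10*t^2 + t*(16 - 2*d) - 26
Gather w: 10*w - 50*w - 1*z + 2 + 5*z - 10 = -40*w + 4*z - 8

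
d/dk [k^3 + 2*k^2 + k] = 3*k^2 + 4*k + 1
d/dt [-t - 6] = -1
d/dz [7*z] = 7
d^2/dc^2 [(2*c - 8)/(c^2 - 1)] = 4*(4*c^2*(c - 4) + (4 - 3*c)*(c^2 - 1))/(c^2 - 1)^3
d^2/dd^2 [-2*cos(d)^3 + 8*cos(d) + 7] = 18*cos(d)^3 - 20*cos(d)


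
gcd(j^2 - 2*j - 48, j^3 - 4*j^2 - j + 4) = 1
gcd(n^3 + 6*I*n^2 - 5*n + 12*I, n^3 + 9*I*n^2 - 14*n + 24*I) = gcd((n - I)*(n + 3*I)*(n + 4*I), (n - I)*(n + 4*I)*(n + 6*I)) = n^2 + 3*I*n + 4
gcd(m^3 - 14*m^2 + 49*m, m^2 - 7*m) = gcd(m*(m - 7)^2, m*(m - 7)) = m^2 - 7*m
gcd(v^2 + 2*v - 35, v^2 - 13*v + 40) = v - 5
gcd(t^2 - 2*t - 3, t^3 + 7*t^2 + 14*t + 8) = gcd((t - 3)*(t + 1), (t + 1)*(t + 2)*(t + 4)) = t + 1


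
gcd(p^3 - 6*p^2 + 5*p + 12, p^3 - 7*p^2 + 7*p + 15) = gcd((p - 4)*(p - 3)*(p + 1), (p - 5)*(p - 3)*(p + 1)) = p^2 - 2*p - 3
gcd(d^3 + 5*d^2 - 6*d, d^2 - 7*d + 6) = d - 1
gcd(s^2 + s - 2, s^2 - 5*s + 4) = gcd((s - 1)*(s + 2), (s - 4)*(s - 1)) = s - 1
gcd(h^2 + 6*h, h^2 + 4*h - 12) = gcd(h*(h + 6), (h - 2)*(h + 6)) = h + 6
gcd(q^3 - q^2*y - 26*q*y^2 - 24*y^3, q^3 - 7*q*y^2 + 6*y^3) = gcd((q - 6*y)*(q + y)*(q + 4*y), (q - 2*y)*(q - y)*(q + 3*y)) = 1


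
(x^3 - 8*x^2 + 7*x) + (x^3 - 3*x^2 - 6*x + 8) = 2*x^3 - 11*x^2 + x + 8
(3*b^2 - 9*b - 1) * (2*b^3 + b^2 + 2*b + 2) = 6*b^5 - 15*b^4 - 5*b^3 - 13*b^2 - 20*b - 2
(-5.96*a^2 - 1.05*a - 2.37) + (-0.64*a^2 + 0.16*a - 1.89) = -6.6*a^2 - 0.89*a - 4.26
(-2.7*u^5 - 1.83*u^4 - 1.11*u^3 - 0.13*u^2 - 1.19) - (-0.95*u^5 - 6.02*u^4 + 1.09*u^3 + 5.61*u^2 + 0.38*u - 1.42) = -1.75*u^5 + 4.19*u^4 - 2.2*u^3 - 5.74*u^2 - 0.38*u + 0.23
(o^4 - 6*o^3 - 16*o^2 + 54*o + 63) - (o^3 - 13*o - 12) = o^4 - 7*o^3 - 16*o^2 + 67*o + 75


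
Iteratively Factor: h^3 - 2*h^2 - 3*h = (h)*(h^2 - 2*h - 3) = h*(h + 1)*(h - 3)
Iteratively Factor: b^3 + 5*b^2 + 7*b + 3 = (b + 1)*(b^2 + 4*b + 3) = (b + 1)*(b + 3)*(b + 1)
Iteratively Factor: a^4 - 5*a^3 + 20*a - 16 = (a - 4)*(a^3 - a^2 - 4*a + 4) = (a - 4)*(a - 2)*(a^2 + a - 2) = (a - 4)*(a - 2)*(a - 1)*(a + 2)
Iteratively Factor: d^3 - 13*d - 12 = (d - 4)*(d^2 + 4*d + 3) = (d - 4)*(d + 1)*(d + 3)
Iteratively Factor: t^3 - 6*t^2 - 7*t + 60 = (t - 4)*(t^2 - 2*t - 15) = (t - 4)*(t + 3)*(t - 5)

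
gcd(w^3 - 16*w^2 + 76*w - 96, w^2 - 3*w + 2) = w - 2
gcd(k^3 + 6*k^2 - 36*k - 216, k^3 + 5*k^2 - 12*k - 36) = k + 6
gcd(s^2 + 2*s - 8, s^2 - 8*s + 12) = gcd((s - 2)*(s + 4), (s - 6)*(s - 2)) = s - 2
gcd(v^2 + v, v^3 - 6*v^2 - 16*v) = v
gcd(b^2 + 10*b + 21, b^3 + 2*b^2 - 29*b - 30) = 1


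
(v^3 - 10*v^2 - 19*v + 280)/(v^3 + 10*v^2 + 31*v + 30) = (v^2 - 15*v + 56)/(v^2 + 5*v + 6)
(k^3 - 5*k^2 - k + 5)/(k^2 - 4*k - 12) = (-k^3 + 5*k^2 + k - 5)/(-k^2 + 4*k + 12)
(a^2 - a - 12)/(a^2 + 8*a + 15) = (a - 4)/(a + 5)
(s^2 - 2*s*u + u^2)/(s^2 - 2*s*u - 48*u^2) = (-s^2 + 2*s*u - u^2)/(-s^2 + 2*s*u + 48*u^2)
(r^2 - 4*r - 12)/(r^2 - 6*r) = (r + 2)/r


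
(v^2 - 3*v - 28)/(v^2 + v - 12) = (v - 7)/(v - 3)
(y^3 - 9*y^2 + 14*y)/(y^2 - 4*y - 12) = y*(-y^2 + 9*y - 14)/(-y^2 + 4*y + 12)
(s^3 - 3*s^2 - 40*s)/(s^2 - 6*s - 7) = s*(-s^2 + 3*s + 40)/(-s^2 + 6*s + 7)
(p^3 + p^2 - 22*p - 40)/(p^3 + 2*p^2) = (p^2 - p - 20)/p^2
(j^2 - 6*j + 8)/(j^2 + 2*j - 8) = (j - 4)/(j + 4)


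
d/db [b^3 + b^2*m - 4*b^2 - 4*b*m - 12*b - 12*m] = 3*b^2 + 2*b*m - 8*b - 4*m - 12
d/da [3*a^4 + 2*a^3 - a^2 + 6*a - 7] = 12*a^3 + 6*a^2 - 2*a + 6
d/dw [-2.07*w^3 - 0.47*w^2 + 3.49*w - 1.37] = -6.21*w^2 - 0.94*w + 3.49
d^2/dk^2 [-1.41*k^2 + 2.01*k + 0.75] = -2.82000000000000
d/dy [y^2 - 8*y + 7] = 2*y - 8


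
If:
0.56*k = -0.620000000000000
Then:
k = -1.11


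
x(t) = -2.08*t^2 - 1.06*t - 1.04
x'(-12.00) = 48.86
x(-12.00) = -287.84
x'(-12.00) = 48.86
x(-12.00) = -287.84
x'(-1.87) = 6.72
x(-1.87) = -6.33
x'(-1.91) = 6.89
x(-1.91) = -6.60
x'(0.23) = -2.02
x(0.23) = -1.39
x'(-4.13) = 16.12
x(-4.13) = -32.14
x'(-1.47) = 5.06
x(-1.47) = -3.98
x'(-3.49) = 13.46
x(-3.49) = -22.68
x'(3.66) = -16.29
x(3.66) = -32.78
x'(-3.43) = 13.21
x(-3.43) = -21.88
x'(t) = -4.16*t - 1.06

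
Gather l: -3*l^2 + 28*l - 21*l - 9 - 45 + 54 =-3*l^2 + 7*l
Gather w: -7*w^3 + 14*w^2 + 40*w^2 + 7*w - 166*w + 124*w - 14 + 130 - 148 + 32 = -7*w^3 + 54*w^2 - 35*w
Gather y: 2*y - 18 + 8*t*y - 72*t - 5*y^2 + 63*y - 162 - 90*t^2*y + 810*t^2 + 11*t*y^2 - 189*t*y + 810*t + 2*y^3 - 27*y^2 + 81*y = 810*t^2 + 738*t + 2*y^3 + y^2*(11*t - 32) + y*(-90*t^2 - 181*t + 146) - 180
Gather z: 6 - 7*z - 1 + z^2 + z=z^2 - 6*z + 5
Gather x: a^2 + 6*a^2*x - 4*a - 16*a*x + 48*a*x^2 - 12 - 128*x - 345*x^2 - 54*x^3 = a^2 - 4*a - 54*x^3 + x^2*(48*a - 345) + x*(6*a^2 - 16*a - 128) - 12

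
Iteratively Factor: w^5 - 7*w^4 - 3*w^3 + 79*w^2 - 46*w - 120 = (w + 1)*(w^4 - 8*w^3 + 5*w^2 + 74*w - 120) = (w - 2)*(w + 1)*(w^3 - 6*w^2 - 7*w + 60) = (w - 4)*(w - 2)*(w + 1)*(w^2 - 2*w - 15) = (w - 4)*(w - 2)*(w + 1)*(w + 3)*(w - 5)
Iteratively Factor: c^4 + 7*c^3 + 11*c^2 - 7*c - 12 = (c - 1)*(c^3 + 8*c^2 + 19*c + 12) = (c - 1)*(c + 1)*(c^2 + 7*c + 12) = (c - 1)*(c + 1)*(c + 3)*(c + 4)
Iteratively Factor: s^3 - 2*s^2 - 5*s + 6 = (s + 2)*(s^2 - 4*s + 3) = (s - 3)*(s + 2)*(s - 1)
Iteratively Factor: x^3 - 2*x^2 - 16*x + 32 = (x - 4)*(x^2 + 2*x - 8) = (x - 4)*(x + 4)*(x - 2)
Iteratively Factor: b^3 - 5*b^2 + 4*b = (b - 1)*(b^2 - 4*b) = b*(b - 1)*(b - 4)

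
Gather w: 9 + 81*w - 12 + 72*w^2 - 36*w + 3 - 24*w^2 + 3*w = 48*w^2 + 48*w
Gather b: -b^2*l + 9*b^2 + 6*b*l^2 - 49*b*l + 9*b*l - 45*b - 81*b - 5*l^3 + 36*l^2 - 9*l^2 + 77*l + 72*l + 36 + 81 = b^2*(9 - l) + b*(6*l^2 - 40*l - 126) - 5*l^3 + 27*l^2 + 149*l + 117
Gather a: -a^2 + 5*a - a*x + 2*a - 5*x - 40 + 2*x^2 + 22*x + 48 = -a^2 + a*(7 - x) + 2*x^2 + 17*x + 8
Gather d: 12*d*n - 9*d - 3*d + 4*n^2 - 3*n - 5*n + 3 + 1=d*(12*n - 12) + 4*n^2 - 8*n + 4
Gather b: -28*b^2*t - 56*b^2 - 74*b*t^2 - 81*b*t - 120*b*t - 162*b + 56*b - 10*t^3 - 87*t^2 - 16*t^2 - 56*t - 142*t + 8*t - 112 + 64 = b^2*(-28*t - 56) + b*(-74*t^2 - 201*t - 106) - 10*t^3 - 103*t^2 - 190*t - 48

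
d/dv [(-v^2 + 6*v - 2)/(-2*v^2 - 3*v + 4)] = (15*v^2 - 16*v + 18)/(4*v^4 + 12*v^3 - 7*v^2 - 24*v + 16)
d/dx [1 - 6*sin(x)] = -6*cos(x)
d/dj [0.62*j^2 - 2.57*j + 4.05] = 1.24*j - 2.57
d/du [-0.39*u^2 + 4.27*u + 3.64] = 4.27 - 0.78*u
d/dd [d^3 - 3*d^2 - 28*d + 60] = 3*d^2 - 6*d - 28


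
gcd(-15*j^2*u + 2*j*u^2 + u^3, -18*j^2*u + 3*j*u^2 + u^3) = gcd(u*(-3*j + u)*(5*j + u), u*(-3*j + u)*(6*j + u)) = -3*j*u + u^2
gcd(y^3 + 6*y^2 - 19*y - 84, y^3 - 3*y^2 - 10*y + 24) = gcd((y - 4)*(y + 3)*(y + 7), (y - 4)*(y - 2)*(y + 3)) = y^2 - y - 12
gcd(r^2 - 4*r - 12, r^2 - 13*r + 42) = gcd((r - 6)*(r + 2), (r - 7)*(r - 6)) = r - 6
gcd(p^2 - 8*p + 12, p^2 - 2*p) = p - 2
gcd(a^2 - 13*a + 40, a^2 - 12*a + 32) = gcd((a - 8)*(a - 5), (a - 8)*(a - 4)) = a - 8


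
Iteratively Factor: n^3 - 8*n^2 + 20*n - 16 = (n - 4)*(n^2 - 4*n + 4) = (n - 4)*(n - 2)*(n - 2)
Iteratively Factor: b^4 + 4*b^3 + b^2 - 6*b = (b - 1)*(b^3 + 5*b^2 + 6*b) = (b - 1)*(b + 3)*(b^2 + 2*b) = b*(b - 1)*(b + 3)*(b + 2)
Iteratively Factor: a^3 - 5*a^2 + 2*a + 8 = (a - 4)*(a^2 - a - 2) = (a - 4)*(a - 2)*(a + 1)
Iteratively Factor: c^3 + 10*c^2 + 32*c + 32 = (c + 4)*(c^2 + 6*c + 8) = (c + 4)^2*(c + 2)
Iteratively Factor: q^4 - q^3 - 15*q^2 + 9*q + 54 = (q - 3)*(q^3 + 2*q^2 - 9*q - 18) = (q - 3)*(q + 3)*(q^2 - q - 6) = (q - 3)*(q + 2)*(q + 3)*(q - 3)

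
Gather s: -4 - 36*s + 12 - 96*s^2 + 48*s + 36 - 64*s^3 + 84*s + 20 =-64*s^3 - 96*s^2 + 96*s + 64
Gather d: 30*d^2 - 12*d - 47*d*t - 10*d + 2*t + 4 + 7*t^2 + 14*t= 30*d^2 + d*(-47*t - 22) + 7*t^2 + 16*t + 4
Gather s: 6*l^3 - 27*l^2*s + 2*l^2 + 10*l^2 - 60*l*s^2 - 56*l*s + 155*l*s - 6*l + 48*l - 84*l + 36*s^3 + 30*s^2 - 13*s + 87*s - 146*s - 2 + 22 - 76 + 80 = 6*l^3 + 12*l^2 - 42*l + 36*s^3 + s^2*(30 - 60*l) + s*(-27*l^2 + 99*l - 72) + 24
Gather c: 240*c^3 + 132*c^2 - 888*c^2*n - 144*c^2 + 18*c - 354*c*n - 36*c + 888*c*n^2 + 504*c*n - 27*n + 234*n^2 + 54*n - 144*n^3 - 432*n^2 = 240*c^3 + c^2*(-888*n - 12) + c*(888*n^2 + 150*n - 18) - 144*n^3 - 198*n^2 + 27*n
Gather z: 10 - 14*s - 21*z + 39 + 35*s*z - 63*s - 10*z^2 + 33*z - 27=-77*s - 10*z^2 + z*(35*s + 12) + 22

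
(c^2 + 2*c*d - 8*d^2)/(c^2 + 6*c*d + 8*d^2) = (c - 2*d)/(c + 2*d)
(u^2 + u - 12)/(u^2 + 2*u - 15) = (u + 4)/(u + 5)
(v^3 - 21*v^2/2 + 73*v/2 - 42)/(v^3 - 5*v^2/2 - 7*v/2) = (v^2 - 7*v + 12)/(v*(v + 1))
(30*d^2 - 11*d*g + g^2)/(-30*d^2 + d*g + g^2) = (-6*d + g)/(6*d + g)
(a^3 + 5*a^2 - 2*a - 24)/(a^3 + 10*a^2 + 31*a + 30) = (a^2 + 2*a - 8)/(a^2 + 7*a + 10)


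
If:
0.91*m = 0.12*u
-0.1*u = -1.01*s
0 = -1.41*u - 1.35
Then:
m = -0.13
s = -0.09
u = -0.96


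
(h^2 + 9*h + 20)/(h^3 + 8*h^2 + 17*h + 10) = (h + 4)/(h^2 + 3*h + 2)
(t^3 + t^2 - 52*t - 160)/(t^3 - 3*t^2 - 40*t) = (t + 4)/t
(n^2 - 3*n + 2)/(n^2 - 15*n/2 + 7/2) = 2*(n^2 - 3*n + 2)/(2*n^2 - 15*n + 7)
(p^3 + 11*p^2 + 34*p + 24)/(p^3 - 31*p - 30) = (p^2 + 10*p + 24)/(p^2 - p - 30)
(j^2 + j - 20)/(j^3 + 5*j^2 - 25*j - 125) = (j - 4)/(j^2 - 25)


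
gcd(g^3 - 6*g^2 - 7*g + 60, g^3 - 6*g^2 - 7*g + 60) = g^3 - 6*g^2 - 7*g + 60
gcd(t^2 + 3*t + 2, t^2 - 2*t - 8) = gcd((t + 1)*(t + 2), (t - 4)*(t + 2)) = t + 2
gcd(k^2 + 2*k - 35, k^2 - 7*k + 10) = k - 5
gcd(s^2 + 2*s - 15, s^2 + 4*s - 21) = s - 3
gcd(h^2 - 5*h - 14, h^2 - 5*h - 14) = h^2 - 5*h - 14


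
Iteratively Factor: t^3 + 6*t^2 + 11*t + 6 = (t + 2)*(t^2 + 4*t + 3) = (t + 1)*(t + 2)*(t + 3)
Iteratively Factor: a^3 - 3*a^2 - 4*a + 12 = (a - 3)*(a^2 - 4) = (a - 3)*(a + 2)*(a - 2)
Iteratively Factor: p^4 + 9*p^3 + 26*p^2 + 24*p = (p + 4)*(p^3 + 5*p^2 + 6*p) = (p + 2)*(p + 4)*(p^2 + 3*p) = p*(p + 2)*(p + 4)*(p + 3)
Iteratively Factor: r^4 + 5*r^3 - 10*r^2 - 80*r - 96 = (r + 3)*(r^3 + 2*r^2 - 16*r - 32) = (r - 4)*(r + 3)*(r^2 + 6*r + 8) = (r - 4)*(r + 2)*(r + 3)*(r + 4)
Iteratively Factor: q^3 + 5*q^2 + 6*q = (q + 2)*(q^2 + 3*q) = q*(q + 2)*(q + 3)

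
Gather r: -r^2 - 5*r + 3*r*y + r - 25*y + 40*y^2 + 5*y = -r^2 + r*(3*y - 4) + 40*y^2 - 20*y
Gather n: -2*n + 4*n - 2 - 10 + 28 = 2*n + 16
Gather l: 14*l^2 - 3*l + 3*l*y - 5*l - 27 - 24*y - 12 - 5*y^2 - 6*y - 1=14*l^2 + l*(3*y - 8) - 5*y^2 - 30*y - 40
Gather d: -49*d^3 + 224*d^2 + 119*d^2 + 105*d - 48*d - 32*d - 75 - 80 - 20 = -49*d^3 + 343*d^2 + 25*d - 175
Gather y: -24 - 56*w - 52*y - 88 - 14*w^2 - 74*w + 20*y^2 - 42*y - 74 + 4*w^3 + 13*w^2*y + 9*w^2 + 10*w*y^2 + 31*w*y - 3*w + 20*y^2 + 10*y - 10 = 4*w^3 - 5*w^2 - 133*w + y^2*(10*w + 40) + y*(13*w^2 + 31*w - 84) - 196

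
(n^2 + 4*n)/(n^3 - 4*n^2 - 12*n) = (n + 4)/(n^2 - 4*n - 12)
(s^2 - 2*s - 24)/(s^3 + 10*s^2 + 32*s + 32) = (s - 6)/(s^2 + 6*s + 8)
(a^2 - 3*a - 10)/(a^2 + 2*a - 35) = (a + 2)/(a + 7)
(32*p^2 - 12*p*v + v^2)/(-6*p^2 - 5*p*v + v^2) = (-32*p^2 + 12*p*v - v^2)/(6*p^2 + 5*p*v - v^2)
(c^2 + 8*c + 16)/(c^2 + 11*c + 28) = (c + 4)/(c + 7)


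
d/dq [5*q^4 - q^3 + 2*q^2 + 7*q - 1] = 20*q^3 - 3*q^2 + 4*q + 7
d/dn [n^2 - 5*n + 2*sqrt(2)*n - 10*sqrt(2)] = 2*n - 5 + 2*sqrt(2)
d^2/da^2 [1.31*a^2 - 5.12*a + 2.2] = 2.62000000000000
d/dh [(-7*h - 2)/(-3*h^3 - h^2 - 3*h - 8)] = (21*h^3 + 7*h^2 + 21*h - (7*h + 2)*(9*h^2 + 2*h + 3) + 56)/(3*h^3 + h^2 + 3*h + 8)^2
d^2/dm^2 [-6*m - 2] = 0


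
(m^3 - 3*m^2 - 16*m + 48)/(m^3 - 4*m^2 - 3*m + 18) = (m^2 - 16)/(m^2 - m - 6)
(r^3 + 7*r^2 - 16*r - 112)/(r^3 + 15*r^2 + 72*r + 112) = (r - 4)/(r + 4)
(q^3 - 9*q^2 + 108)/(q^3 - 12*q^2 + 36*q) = (q + 3)/q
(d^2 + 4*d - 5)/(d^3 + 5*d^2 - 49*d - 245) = (d - 1)/(d^2 - 49)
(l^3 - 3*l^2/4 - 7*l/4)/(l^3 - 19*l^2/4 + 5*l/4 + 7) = l/(l - 4)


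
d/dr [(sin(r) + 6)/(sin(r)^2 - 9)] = (-12*sin(r) + cos(r)^2 - 10)*cos(r)/(sin(r)^2 - 9)^2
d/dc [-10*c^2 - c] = -20*c - 1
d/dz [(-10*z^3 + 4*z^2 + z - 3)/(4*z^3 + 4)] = (-4*z^4 - 2*z^3 - 21*z^2 + 8*z + 1)/(4*(z^6 + 2*z^3 + 1))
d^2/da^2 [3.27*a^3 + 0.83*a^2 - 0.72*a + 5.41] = 19.62*a + 1.66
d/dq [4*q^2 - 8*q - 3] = 8*q - 8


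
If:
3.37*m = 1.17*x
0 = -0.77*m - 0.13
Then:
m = -0.17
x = -0.49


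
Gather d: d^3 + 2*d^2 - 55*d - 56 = d^3 + 2*d^2 - 55*d - 56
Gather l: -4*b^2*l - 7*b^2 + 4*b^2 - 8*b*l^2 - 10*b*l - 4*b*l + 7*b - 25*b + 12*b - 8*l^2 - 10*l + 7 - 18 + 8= -3*b^2 - 6*b + l^2*(-8*b - 8) + l*(-4*b^2 - 14*b - 10) - 3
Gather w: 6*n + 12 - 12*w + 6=6*n - 12*w + 18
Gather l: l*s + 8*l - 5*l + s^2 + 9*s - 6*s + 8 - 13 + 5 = l*(s + 3) + s^2 + 3*s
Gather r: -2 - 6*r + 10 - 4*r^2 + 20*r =-4*r^2 + 14*r + 8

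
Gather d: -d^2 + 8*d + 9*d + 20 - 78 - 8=-d^2 + 17*d - 66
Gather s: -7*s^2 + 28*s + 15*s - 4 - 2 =-7*s^2 + 43*s - 6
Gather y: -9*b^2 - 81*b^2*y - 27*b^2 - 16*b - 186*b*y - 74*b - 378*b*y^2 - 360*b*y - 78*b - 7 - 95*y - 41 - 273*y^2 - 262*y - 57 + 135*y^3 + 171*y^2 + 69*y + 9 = -36*b^2 - 168*b + 135*y^3 + y^2*(-378*b - 102) + y*(-81*b^2 - 546*b - 288) - 96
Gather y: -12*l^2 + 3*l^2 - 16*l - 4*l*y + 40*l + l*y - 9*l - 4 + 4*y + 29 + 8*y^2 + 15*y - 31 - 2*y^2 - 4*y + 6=-9*l^2 + 15*l + 6*y^2 + y*(15 - 3*l)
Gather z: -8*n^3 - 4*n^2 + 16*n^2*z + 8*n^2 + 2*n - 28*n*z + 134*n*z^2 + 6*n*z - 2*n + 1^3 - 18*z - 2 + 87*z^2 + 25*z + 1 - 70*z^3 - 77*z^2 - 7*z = -8*n^3 + 4*n^2 - 70*z^3 + z^2*(134*n + 10) + z*(16*n^2 - 22*n)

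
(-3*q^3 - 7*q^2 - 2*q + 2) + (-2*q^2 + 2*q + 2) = -3*q^3 - 9*q^2 + 4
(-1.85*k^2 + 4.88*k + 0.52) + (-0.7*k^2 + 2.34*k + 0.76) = -2.55*k^2 + 7.22*k + 1.28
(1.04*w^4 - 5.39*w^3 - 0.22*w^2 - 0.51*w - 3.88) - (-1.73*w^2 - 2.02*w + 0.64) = 1.04*w^4 - 5.39*w^3 + 1.51*w^2 + 1.51*w - 4.52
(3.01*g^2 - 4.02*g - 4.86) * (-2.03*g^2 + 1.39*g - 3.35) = -6.1103*g^4 + 12.3445*g^3 - 5.8055*g^2 + 6.7116*g + 16.281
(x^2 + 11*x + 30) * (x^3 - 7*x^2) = x^5 + 4*x^4 - 47*x^3 - 210*x^2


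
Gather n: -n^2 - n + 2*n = -n^2 + n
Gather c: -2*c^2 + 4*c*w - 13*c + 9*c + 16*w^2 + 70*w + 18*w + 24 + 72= -2*c^2 + c*(4*w - 4) + 16*w^2 + 88*w + 96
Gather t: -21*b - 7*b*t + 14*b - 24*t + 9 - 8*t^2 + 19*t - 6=-7*b - 8*t^2 + t*(-7*b - 5) + 3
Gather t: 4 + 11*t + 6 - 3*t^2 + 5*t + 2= -3*t^2 + 16*t + 12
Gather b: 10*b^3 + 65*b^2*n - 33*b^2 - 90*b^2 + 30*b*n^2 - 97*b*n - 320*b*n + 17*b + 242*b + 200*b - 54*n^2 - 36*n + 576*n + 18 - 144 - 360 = 10*b^3 + b^2*(65*n - 123) + b*(30*n^2 - 417*n + 459) - 54*n^2 + 540*n - 486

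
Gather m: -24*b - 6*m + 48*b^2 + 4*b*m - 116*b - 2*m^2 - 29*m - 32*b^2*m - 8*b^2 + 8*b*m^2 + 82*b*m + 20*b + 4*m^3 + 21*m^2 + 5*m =40*b^2 - 120*b + 4*m^3 + m^2*(8*b + 19) + m*(-32*b^2 + 86*b - 30)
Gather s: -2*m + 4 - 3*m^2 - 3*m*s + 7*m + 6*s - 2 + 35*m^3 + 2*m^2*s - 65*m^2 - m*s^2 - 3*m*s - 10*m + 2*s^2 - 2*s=35*m^3 - 68*m^2 - 5*m + s^2*(2 - m) + s*(2*m^2 - 6*m + 4) + 2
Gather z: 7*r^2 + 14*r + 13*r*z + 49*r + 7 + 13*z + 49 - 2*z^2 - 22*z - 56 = 7*r^2 + 63*r - 2*z^2 + z*(13*r - 9)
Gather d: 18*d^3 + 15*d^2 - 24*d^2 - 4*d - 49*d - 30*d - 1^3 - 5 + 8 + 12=18*d^3 - 9*d^2 - 83*d + 14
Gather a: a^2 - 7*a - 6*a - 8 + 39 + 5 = a^2 - 13*a + 36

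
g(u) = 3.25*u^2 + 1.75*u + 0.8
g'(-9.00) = -56.75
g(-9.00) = 248.30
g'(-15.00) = -95.75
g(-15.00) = 705.80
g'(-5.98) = -37.12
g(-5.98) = 106.56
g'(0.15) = 2.72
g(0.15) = 1.14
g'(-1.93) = -10.80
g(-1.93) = 9.53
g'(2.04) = 15.01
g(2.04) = 17.90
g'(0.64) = 5.91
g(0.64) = 3.25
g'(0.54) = 5.26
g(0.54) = 2.69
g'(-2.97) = -17.56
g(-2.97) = 24.27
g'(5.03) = 34.44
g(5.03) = 91.83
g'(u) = 6.5*u + 1.75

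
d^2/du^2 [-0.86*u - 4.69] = 0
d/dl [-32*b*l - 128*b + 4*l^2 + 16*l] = -32*b + 8*l + 16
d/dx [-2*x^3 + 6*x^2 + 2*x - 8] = -6*x^2 + 12*x + 2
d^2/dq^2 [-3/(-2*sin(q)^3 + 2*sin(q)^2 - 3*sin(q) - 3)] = 3*(2*(6*sin(q)^2 - 4*sin(q) + 3)^2*cos(q)^2 + (9*sin(q)/2 - sin(3*q)/2 + cos(2*q) + 2)*(18*sin(q)^3 - 8*sin(q)^2 - 9*sin(q) + 4))/(9*sin(q)/2 - sin(3*q)/2 + cos(2*q) + 2)^3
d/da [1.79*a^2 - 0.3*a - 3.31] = 3.58*a - 0.3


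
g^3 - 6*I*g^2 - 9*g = g*(g - 3*I)^2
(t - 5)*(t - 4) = t^2 - 9*t + 20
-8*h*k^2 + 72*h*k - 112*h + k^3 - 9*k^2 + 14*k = (-8*h + k)*(k - 7)*(k - 2)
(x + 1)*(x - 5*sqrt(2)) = x^2 - 5*sqrt(2)*x + x - 5*sqrt(2)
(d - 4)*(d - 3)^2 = d^3 - 10*d^2 + 33*d - 36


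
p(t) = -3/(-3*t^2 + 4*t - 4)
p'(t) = -3*(6*t - 4)/(-3*t^2 + 4*t - 4)^2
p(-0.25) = 0.58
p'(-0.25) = 0.61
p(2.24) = 0.30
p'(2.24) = -0.28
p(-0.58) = 0.41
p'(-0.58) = 0.42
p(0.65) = 1.12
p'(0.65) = 0.04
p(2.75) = 0.19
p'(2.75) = -0.15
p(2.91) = 0.17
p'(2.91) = -0.13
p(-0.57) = 0.41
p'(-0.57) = 0.42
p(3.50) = 0.11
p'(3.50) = -0.07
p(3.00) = 0.16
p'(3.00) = -0.12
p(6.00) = 0.03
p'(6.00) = -0.01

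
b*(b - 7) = b^2 - 7*b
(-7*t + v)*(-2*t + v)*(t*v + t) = 14*t^3*v + 14*t^3 - 9*t^2*v^2 - 9*t^2*v + t*v^3 + t*v^2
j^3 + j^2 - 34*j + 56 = (j - 4)*(j - 2)*(j + 7)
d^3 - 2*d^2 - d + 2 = (d - 2)*(d - 1)*(d + 1)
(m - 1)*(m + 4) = m^2 + 3*m - 4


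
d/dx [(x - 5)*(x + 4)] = 2*x - 1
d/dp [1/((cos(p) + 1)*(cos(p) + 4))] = (2*cos(p) + 5)*sin(p)/((cos(p) + 1)^2*(cos(p) + 4)^2)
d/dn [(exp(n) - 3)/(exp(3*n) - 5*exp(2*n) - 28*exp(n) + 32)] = ((exp(n) - 3)*(-3*exp(2*n) + 10*exp(n) + 28) + exp(3*n) - 5*exp(2*n) - 28*exp(n) + 32)*exp(n)/(exp(3*n) - 5*exp(2*n) - 28*exp(n) + 32)^2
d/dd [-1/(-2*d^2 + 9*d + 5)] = (9 - 4*d)/(-2*d^2 + 9*d + 5)^2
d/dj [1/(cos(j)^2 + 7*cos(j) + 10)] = (2*cos(j) + 7)*sin(j)/(cos(j)^2 + 7*cos(j) + 10)^2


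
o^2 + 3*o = o*(o + 3)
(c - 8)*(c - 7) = c^2 - 15*c + 56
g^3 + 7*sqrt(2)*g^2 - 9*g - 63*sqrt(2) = (g - 3)*(g + 3)*(g + 7*sqrt(2))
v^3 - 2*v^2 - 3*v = v*(v - 3)*(v + 1)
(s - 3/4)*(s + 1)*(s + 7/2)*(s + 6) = s^4 + 39*s^3/4 + 181*s^2/8 - 15*s/8 - 63/4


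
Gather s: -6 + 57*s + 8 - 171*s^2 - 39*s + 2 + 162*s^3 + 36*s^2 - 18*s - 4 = 162*s^3 - 135*s^2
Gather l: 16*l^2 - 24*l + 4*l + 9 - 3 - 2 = 16*l^2 - 20*l + 4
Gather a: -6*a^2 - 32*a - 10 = -6*a^2 - 32*a - 10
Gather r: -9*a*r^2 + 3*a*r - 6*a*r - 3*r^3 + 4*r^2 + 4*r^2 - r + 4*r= -3*r^3 + r^2*(8 - 9*a) + r*(3 - 3*a)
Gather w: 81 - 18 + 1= 64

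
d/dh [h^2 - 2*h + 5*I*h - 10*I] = 2*h - 2 + 5*I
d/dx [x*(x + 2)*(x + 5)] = 3*x^2 + 14*x + 10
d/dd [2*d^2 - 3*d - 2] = 4*d - 3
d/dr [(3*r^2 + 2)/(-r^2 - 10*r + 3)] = 2*(-15*r^2 + 11*r + 10)/(r^4 + 20*r^3 + 94*r^2 - 60*r + 9)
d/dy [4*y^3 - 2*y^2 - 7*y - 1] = 12*y^2 - 4*y - 7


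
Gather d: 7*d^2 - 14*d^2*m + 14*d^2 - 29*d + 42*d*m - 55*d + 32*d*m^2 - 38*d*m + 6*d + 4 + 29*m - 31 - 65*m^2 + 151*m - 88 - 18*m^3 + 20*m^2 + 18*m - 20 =d^2*(21 - 14*m) + d*(32*m^2 + 4*m - 78) - 18*m^3 - 45*m^2 + 198*m - 135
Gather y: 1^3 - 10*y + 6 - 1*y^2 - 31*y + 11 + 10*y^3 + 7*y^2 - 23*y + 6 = 10*y^3 + 6*y^2 - 64*y + 24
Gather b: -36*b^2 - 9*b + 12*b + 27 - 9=-36*b^2 + 3*b + 18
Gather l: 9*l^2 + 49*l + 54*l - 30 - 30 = 9*l^2 + 103*l - 60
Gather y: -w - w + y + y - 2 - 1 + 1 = -2*w + 2*y - 2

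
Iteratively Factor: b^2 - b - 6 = (b - 3)*(b + 2)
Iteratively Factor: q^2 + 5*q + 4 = (q + 1)*(q + 4)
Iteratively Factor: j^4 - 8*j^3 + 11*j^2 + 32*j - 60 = (j + 2)*(j^3 - 10*j^2 + 31*j - 30) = (j - 5)*(j + 2)*(j^2 - 5*j + 6) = (j - 5)*(j - 2)*(j + 2)*(j - 3)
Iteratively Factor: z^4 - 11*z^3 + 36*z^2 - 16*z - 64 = (z - 4)*(z^3 - 7*z^2 + 8*z + 16) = (z - 4)*(z + 1)*(z^2 - 8*z + 16) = (z - 4)^2*(z + 1)*(z - 4)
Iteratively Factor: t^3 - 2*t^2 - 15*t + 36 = (t + 4)*(t^2 - 6*t + 9) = (t - 3)*(t + 4)*(t - 3)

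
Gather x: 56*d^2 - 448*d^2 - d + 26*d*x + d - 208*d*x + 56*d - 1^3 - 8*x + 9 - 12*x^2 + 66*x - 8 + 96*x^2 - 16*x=-392*d^2 + 56*d + 84*x^2 + x*(42 - 182*d)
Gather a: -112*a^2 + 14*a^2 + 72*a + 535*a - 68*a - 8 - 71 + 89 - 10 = -98*a^2 + 539*a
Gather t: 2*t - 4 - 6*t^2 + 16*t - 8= -6*t^2 + 18*t - 12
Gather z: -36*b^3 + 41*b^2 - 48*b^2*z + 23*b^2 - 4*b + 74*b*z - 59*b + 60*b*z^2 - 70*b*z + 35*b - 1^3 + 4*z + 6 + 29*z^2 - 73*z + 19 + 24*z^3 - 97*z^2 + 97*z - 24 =-36*b^3 + 64*b^2 - 28*b + 24*z^3 + z^2*(60*b - 68) + z*(-48*b^2 + 4*b + 28)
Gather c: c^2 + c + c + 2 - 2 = c^2 + 2*c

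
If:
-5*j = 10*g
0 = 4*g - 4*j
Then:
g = 0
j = 0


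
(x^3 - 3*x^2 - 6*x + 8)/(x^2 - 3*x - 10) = (x^2 - 5*x + 4)/(x - 5)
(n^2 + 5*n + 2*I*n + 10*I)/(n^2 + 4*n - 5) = (n + 2*I)/(n - 1)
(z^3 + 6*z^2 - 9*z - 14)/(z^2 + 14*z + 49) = (z^2 - z - 2)/(z + 7)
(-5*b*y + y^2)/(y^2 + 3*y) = (-5*b + y)/(y + 3)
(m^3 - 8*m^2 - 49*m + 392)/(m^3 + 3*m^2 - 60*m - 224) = (m - 7)/(m + 4)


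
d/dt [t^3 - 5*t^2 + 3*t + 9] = 3*t^2 - 10*t + 3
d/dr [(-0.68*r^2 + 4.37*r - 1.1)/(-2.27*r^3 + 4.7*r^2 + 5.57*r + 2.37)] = (-1.5436*r^4 + 19.8398*r^3 - 31.8176*r^2 + 7.1168*r + 16.4839)/(5.1529*r^6 - 21.338*r^5 - 3.1978*r^4 + 41.5982*r^3 + 53.3029*r^2 + 26.4018*r + 5.6169)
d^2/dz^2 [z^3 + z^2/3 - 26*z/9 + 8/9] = 6*z + 2/3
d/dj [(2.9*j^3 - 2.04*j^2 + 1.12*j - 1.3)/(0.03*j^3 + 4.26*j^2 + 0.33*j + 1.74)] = (-5.55111512312578e-17*j^5 + 12.4152*j^4 + 1.8468*j^3 + 9.8106*j^2 + 3.9768*j + 2.3778)/(0.0009*j^6 + 0.2556*j^5 + 18.1674*j^4 + 2.916*j^3 + 14.9337*j^2 + 1.1484*j + 3.0276)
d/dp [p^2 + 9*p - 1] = 2*p + 9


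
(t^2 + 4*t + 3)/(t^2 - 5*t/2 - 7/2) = 2*(t + 3)/(2*t - 7)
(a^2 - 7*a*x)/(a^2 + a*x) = (a - 7*x)/(a + x)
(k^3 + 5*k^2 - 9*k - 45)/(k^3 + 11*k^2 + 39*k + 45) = (k - 3)/(k + 3)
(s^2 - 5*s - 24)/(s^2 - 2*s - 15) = (s - 8)/(s - 5)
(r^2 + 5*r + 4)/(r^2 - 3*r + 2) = (r^2 + 5*r + 4)/(r^2 - 3*r + 2)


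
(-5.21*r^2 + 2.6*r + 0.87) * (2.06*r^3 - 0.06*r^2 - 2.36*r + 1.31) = -10.7326*r^5 + 5.6686*r^4 + 13.9318*r^3 - 13.0133*r^2 + 1.3528*r + 1.1397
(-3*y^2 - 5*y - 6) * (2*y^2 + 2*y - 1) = -6*y^4 - 16*y^3 - 19*y^2 - 7*y + 6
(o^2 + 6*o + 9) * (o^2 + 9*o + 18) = o^4 + 15*o^3 + 81*o^2 + 189*o + 162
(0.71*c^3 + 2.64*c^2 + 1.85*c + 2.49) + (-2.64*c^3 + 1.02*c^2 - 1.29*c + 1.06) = -1.93*c^3 + 3.66*c^2 + 0.56*c + 3.55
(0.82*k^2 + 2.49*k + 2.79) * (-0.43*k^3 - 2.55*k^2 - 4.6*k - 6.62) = -0.3526*k^5 - 3.1617*k^4 - 11.3212*k^3 - 23.9969*k^2 - 29.3178*k - 18.4698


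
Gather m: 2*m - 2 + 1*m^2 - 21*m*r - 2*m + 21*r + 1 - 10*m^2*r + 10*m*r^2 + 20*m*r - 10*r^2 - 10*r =m^2*(1 - 10*r) + m*(10*r^2 - r) - 10*r^2 + 11*r - 1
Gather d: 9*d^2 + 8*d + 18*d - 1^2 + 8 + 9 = 9*d^2 + 26*d + 16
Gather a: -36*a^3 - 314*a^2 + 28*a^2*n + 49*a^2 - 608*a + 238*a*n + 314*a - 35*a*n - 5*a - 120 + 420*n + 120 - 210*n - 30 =-36*a^3 + a^2*(28*n - 265) + a*(203*n - 299) + 210*n - 30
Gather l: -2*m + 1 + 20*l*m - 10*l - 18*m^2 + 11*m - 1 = l*(20*m - 10) - 18*m^2 + 9*m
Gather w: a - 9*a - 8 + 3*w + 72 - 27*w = -8*a - 24*w + 64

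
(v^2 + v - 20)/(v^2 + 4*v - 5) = (v - 4)/(v - 1)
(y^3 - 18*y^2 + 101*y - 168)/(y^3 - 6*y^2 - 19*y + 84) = (y - 8)/(y + 4)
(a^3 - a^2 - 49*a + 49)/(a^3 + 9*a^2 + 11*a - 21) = (a - 7)/(a + 3)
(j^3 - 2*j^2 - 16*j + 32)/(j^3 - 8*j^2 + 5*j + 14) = (j^2 - 16)/(j^2 - 6*j - 7)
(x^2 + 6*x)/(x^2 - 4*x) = (x + 6)/(x - 4)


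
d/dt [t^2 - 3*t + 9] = 2*t - 3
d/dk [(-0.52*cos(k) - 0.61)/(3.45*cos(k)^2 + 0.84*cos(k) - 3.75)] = (1.794*sin(k)^2 - 4.209*cos(k) - 4.2564)*sin(k)/(3.45*cos(k)^2 + 0.84*cos(k) - 3.75)^2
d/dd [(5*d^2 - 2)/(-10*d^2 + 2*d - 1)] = 2*(5*d^2 - 25*d + 2)/(100*d^4 - 40*d^3 + 24*d^2 - 4*d + 1)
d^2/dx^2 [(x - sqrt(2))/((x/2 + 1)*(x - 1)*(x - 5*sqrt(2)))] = 4*(3*x^5 - 21*sqrt(2)*x^4 + 3*x^4 - 13*sqrt(2)*x^3 + 133*x^3 - 207*sqrt(2)*x^2 + 90*x^2 - 174*sqrt(2)*x + 330*x - 134*sqrt(2) + 80)/(x^9 - 15*sqrt(2)*x^8 + 3*x^8 - 45*sqrt(2)*x^7 + 147*x^7 - 205*sqrt(2)*x^6 + 439*x^6 - 585*sqrt(2)*x^5 - 444*x^5 - 1638*x^4 + 660*sqrt(2)*x^4 + 892*x^3 + 2570*sqrt(2)*x^3 - 1380*sqrt(2)*x^2 + 1800*x^2 - 3000*sqrt(2)*x - 1200*x + 2000*sqrt(2))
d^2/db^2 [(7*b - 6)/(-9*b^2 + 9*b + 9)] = 2*(-7*b^3 + 18*b^2 - 39*b + 19)/(9*(b^6 - 3*b^5 + 5*b^3 - 3*b - 1))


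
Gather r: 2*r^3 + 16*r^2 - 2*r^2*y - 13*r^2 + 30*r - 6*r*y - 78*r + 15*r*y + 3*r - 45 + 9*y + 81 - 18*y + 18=2*r^3 + r^2*(3 - 2*y) + r*(9*y - 45) - 9*y + 54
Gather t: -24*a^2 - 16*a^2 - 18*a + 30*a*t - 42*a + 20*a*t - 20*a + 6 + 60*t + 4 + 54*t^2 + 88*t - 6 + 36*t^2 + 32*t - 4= -40*a^2 - 80*a + 90*t^2 + t*(50*a + 180)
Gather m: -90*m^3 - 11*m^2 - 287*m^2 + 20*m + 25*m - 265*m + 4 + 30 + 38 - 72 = -90*m^3 - 298*m^2 - 220*m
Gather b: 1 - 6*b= 1 - 6*b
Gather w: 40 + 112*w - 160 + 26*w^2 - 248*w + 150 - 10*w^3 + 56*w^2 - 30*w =-10*w^3 + 82*w^2 - 166*w + 30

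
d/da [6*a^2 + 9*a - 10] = 12*a + 9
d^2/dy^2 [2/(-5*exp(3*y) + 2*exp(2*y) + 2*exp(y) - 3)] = 2*(-2*(-15*exp(2*y) + 4*exp(y) + 2)^2*exp(y) + (45*exp(2*y) - 8*exp(y) - 2)*(5*exp(3*y) - 2*exp(2*y) - 2*exp(y) + 3))*exp(y)/(5*exp(3*y) - 2*exp(2*y) - 2*exp(y) + 3)^3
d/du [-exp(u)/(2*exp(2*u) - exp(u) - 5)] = ((4*exp(u) - 1)*exp(u) - 2*exp(2*u) + exp(u) + 5)*exp(u)/(-2*exp(2*u) + exp(u) + 5)^2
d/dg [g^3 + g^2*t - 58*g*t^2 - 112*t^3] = 3*g^2 + 2*g*t - 58*t^2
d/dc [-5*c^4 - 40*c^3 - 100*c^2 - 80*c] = -20*c^3 - 120*c^2 - 200*c - 80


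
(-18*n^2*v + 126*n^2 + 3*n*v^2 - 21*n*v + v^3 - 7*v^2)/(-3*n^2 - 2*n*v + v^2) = (6*n*v - 42*n + v^2 - 7*v)/(n + v)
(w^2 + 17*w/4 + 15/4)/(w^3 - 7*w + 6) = (w + 5/4)/(w^2 - 3*w + 2)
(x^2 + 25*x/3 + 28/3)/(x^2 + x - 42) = (x + 4/3)/(x - 6)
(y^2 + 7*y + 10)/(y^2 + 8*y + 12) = (y + 5)/(y + 6)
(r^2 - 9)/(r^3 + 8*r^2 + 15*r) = (r - 3)/(r*(r + 5))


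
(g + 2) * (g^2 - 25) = g^3 + 2*g^2 - 25*g - 50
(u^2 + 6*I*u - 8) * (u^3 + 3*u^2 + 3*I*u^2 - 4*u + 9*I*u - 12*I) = u^5 + 3*u^4 + 9*I*u^4 - 30*u^3 + 27*I*u^3 - 78*u^2 - 60*I*u^2 + 104*u - 72*I*u + 96*I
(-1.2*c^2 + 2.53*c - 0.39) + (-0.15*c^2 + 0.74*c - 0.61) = -1.35*c^2 + 3.27*c - 1.0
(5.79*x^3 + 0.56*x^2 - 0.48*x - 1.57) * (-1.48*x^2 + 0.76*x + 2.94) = -8.5692*x^5 + 3.5716*x^4 + 18.1586*x^3 + 3.6052*x^2 - 2.6044*x - 4.6158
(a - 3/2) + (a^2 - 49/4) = a^2 + a - 55/4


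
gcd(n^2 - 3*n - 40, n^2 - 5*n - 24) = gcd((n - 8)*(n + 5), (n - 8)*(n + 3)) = n - 8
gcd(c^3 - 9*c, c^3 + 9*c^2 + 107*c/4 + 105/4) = c + 3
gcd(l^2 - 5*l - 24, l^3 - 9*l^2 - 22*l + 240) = l - 8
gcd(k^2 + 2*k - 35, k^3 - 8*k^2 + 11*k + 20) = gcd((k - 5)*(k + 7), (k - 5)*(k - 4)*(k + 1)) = k - 5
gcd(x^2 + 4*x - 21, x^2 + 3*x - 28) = x + 7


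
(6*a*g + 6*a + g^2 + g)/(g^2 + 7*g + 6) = (6*a + g)/(g + 6)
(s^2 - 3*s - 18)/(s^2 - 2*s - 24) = (s + 3)/(s + 4)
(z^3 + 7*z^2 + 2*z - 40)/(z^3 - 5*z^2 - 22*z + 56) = (z + 5)/(z - 7)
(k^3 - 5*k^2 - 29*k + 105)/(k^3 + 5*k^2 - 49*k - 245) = (k - 3)/(k + 7)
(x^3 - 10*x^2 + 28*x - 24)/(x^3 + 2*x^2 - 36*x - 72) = (x^2 - 4*x + 4)/(x^2 + 8*x + 12)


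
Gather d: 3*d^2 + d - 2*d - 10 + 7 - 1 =3*d^2 - d - 4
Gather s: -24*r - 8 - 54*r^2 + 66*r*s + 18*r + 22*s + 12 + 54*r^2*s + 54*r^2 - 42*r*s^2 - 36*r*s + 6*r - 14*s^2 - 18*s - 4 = s^2*(-42*r - 14) + s*(54*r^2 + 30*r + 4)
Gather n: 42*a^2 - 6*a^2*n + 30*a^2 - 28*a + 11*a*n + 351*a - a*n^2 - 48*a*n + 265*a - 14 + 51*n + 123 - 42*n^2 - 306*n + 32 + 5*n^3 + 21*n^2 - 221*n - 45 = 72*a^2 + 588*a + 5*n^3 + n^2*(-a - 21) + n*(-6*a^2 - 37*a - 476) + 96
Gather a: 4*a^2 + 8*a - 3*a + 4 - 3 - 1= 4*a^2 + 5*a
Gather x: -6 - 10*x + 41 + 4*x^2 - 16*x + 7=4*x^2 - 26*x + 42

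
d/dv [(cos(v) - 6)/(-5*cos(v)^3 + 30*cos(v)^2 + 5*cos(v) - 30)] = -2*cos(v)/(5*sin(v)^3)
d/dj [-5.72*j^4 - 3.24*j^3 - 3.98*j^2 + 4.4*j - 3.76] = -22.88*j^3 - 9.72*j^2 - 7.96*j + 4.4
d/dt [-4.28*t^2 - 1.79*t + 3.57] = -8.56*t - 1.79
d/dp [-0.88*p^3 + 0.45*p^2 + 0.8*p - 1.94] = -2.64*p^2 + 0.9*p + 0.8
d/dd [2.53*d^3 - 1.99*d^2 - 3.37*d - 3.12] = 7.59*d^2 - 3.98*d - 3.37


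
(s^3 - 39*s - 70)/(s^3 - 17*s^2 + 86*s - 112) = (s^2 + 7*s + 10)/(s^2 - 10*s + 16)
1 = 1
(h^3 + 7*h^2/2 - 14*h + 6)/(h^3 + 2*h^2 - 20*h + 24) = (h - 1/2)/(h - 2)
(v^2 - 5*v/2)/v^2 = (v - 5/2)/v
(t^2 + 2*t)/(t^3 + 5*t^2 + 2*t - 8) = t/(t^2 + 3*t - 4)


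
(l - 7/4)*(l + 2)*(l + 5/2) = l^3 + 11*l^2/4 - 23*l/8 - 35/4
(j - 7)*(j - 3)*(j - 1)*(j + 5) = j^4 - 6*j^3 - 24*j^2 + 134*j - 105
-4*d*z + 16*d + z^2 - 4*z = (-4*d + z)*(z - 4)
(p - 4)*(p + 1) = p^2 - 3*p - 4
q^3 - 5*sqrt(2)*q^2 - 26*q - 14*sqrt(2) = (q - 7*sqrt(2))*(q + sqrt(2))^2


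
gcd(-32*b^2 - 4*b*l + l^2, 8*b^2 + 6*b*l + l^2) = 4*b + l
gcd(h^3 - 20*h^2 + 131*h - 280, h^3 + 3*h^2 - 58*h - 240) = h - 8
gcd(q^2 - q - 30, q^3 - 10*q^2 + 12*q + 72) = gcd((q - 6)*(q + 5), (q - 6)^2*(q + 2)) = q - 6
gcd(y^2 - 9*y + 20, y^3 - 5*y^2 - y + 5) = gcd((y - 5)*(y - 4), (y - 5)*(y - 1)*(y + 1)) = y - 5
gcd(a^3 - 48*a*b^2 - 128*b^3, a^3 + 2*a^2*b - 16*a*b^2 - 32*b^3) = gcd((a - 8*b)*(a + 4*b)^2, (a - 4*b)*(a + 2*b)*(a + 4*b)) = a + 4*b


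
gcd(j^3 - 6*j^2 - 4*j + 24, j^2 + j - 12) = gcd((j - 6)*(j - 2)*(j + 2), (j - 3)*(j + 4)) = 1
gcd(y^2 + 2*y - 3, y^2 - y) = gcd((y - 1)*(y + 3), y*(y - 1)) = y - 1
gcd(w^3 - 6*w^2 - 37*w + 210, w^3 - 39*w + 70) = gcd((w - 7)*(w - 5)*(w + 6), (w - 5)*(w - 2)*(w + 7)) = w - 5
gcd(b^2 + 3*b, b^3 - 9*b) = b^2 + 3*b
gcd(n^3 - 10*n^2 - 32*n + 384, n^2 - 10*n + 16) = n - 8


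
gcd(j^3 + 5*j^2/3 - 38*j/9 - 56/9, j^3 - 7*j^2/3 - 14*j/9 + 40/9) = j^2 - 2*j/3 - 8/3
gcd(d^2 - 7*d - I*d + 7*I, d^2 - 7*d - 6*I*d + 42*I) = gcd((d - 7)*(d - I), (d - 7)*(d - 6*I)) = d - 7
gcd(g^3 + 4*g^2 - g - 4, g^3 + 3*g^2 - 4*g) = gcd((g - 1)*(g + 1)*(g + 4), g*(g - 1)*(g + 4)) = g^2 + 3*g - 4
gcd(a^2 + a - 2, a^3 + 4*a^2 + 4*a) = a + 2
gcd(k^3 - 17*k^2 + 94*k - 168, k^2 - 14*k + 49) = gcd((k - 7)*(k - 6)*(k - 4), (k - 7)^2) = k - 7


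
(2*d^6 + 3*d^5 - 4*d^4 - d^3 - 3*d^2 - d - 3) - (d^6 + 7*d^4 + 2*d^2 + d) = d^6 + 3*d^5 - 11*d^4 - d^3 - 5*d^2 - 2*d - 3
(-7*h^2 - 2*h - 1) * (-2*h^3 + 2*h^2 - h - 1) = 14*h^5 - 10*h^4 + 5*h^3 + 7*h^2 + 3*h + 1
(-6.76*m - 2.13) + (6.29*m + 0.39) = -0.47*m - 1.74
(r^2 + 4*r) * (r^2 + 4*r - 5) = r^4 + 8*r^3 + 11*r^2 - 20*r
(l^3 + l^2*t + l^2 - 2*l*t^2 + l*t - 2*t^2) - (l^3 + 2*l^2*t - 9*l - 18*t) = -l^2*t + l^2 - 2*l*t^2 + l*t + 9*l - 2*t^2 + 18*t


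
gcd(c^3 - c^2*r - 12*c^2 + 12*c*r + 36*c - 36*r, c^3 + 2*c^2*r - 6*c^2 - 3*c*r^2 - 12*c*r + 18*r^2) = -c^2 + c*r + 6*c - 6*r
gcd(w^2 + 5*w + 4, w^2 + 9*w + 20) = w + 4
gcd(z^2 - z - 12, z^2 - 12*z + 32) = z - 4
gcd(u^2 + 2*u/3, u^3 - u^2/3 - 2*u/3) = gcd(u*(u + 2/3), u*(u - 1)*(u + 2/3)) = u^2 + 2*u/3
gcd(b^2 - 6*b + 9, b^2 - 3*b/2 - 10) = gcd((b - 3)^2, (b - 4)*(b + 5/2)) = 1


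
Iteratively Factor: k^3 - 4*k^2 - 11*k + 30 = (k + 3)*(k^2 - 7*k + 10) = (k - 5)*(k + 3)*(k - 2)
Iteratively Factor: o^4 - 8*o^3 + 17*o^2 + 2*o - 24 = (o - 3)*(o^3 - 5*o^2 + 2*o + 8) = (o - 4)*(o - 3)*(o^2 - o - 2) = (o - 4)*(o - 3)*(o + 1)*(o - 2)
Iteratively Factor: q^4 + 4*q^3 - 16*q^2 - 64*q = (q + 4)*(q^3 - 16*q) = (q + 4)^2*(q^2 - 4*q) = (q - 4)*(q + 4)^2*(q)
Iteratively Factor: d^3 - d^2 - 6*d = (d)*(d^2 - d - 6) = d*(d - 3)*(d + 2)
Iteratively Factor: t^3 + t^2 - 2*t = (t)*(t^2 + t - 2) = t*(t + 2)*(t - 1)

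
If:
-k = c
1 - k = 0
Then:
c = -1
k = 1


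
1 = 1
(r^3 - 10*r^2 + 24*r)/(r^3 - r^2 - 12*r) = (r - 6)/(r + 3)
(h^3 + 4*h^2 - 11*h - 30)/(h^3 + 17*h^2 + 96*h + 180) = (h^2 - h - 6)/(h^2 + 12*h + 36)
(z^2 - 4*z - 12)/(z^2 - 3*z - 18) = (z + 2)/(z + 3)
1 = 1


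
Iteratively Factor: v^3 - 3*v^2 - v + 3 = (v - 1)*(v^2 - 2*v - 3) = (v - 1)*(v + 1)*(v - 3)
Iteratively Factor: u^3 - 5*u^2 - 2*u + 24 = (u + 2)*(u^2 - 7*u + 12) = (u - 4)*(u + 2)*(u - 3)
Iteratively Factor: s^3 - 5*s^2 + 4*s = (s - 4)*(s^2 - s) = (s - 4)*(s - 1)*(s)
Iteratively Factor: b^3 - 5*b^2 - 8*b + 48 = (b + 3)*(b^2 - 8*b + 16) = (b - 4)*(b + 3)*(b - 4)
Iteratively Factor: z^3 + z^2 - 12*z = (z)*(z^2 + z - 12) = z*(z + 4)*(z - 3)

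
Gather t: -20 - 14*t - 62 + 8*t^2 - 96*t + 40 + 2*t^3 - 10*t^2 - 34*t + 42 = 2*t^3 - 2*t^2 - 144*t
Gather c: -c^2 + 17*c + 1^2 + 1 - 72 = -c^2 + 17*c - 70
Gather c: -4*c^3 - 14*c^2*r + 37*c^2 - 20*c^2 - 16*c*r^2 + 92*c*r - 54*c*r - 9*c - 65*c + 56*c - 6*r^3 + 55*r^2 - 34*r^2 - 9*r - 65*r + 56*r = -4*c^3 + c^2*(17 - 14*r) + c*(-16*r^2 + 38*r - 18) - 6*r^3 + 21*r^2 - 18*r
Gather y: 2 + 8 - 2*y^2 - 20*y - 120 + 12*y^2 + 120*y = 10*y^2 + 100*y - 110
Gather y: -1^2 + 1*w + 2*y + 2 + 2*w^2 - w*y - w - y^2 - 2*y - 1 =2*w^2 - w*y - y^2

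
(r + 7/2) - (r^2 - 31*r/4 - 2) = -r^2 + 35*r/4 + 11/2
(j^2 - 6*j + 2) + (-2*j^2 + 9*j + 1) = -j^2 + 3*j + 3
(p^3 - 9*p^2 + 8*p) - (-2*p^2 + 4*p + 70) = p^3 - 7*p^2 + 4*p - 70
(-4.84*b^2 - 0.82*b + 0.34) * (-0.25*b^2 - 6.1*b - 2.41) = 1.21*b^4 + 29.729*b^3 + 16.5814*b^2 - 0.0977999999999999*b - 0.8194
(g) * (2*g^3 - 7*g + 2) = 2*g^4 - 7*g^2 + 2*g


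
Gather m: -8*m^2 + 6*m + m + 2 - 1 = -8*m^2 + 7*m + 1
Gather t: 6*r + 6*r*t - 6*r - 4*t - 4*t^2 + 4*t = 6*r*t - 4*t^2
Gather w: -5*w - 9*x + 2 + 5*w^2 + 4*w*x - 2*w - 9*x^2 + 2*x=5*w^2 + w*(4*x - 7) - 9*x^2 - 7*x + 2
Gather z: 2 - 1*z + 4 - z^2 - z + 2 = -z^2 - 2*z + 8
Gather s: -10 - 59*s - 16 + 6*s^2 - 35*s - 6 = 6*s^2 - 94*s - 32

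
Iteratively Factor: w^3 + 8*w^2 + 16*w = (w + 4)*(w^2 + 4*w) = (w + 4)^2*(w)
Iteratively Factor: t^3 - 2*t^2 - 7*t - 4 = (t - 4)*(t^2 + 2*t + 1) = (t - 4)*(t + 1)*(t + 1)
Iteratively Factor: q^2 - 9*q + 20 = (q - 5)*(q - 4)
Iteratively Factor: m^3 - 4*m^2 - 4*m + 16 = (m + 2)*(m^2 - 6*m + 8) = (m - 4)*(m + 2)*(m - 2)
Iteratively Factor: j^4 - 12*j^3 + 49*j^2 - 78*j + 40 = (j - 1)*(j^3 - 11*j^2 + 38*j - 40) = (j - 4)*(j - 1)*(j^2 - 7*j + 10) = (j - 4)*(j - 2)*(j - 1)*(j - 5)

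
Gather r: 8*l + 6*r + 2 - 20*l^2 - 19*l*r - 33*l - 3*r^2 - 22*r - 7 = -20*l^2 - 25*l - 3*r^2 + r*(-19*l - 16) - 5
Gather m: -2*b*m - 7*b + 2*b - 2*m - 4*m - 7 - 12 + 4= -5*b + m*(-2*b - 6) - 15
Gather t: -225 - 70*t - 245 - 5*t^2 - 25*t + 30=-5*t^2 - 95*t - 440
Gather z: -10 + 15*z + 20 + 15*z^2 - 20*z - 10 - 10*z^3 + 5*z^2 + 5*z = -10*z^3 + 20*z^2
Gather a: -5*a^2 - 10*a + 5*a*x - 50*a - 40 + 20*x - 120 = -5*a^2 + a*(5*x - 60) + 20*x - 160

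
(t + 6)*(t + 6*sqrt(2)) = t^2 + 6*t + 6*sqrt(2)*t + 36*sqrt(2)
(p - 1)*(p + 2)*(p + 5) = p^3 + 6*p^2 + 3*p - 10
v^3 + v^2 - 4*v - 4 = (v - 2)*(v + 1)*(v + 2)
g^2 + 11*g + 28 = (g + 4)*(g + 7)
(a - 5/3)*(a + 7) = a^2 + 16*a/3 - 35/3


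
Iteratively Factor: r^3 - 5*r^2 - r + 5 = (r - 1)*(r^2 - 4*r - 5) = (r - 1)*(r + 1)*(r - 5)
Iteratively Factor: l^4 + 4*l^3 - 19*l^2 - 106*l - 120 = (l - 5)*(l^3 + 9*l^2 + 26*l + 24) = (l - 5)*(l + 4)*(l^2 + 5*l + 6) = (l - 5)*(l + 2)*(l + 4)*(l + 3)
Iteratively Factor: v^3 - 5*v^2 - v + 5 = (v - 1)*(v^2 - 4*v - 5) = (v - 5)*(v - 1)*(v + 1)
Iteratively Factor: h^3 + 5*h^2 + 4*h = (h)*(h^2 + 5*h + 4) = h*(h + 4)*(h + 1)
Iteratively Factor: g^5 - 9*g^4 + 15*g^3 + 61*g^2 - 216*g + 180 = (g - 3)*(g^4 - 6*g^3 - 3*g^2 + 52*g - 60) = (g - 5)*(g - 3)*(g^3 - g^2 - 8*g + 12) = (g - 5)*(g - 3)*(g + 3)*(g^2 - 4*g + 4) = (g - 5)*(g - 3)*(g - 2)*(g + 3)*(g - 2)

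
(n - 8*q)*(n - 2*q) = n^2 - 10*n*q + 16*q^2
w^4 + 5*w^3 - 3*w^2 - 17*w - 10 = (w - 2)*(w + 1)^2*(w + 5)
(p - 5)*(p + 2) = p^2 - 3*p - 10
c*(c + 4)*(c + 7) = c^3 + 11*c^2 + 28*c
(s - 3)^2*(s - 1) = s^3 - 7*s^2 + 15*s - 9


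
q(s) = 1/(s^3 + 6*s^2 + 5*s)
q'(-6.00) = -0.05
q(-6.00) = -0.03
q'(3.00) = -0.00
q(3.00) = 0.01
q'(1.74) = -0.03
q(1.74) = 0.03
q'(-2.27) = 0.11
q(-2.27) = 0.13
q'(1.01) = -0.14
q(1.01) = 0.08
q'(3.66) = -0.00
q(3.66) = 0.01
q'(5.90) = -0.00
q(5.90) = 0.00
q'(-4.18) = -0.06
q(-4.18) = 0.09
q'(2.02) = -0.02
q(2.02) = 0.02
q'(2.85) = -0.01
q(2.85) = 0.01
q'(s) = (-3*s^2 - 12*s - 5)/(s^3 + 6*s^2 + 5*s)^2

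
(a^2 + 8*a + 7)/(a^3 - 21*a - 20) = (a + 7)/(a^2 - a - 20)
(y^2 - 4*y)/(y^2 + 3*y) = (y - 4)/(y + 3)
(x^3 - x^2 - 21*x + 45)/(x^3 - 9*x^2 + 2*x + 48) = (x^2 + 2*x - 15)/(x^2 - 6*x - 16)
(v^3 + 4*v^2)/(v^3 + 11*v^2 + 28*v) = v/(v + 7)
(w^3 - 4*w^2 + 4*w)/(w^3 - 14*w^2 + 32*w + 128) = w*(w^2 - 4*w + 4)/(w^3 - 14*w^2 + 32*w + 128)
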